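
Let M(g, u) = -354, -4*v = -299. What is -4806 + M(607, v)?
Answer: -5160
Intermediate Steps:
v = 299/4 (v = -1/4*(-299) = 299/4 ≈ 74.750)
-4806 + M(607, v) = -4806 - 354 = -5160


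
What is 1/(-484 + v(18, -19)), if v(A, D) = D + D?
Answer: -1/522 ≈ -0.0019157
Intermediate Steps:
v(A, D) = 2*D
1/(-484 + v(18, -19)) = 1/(-484 + 2*(-19)) = 1/(-484 - 38) = 1/(-522) = -1/522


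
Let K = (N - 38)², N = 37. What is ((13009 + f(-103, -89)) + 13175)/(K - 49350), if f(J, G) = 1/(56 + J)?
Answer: -1230647/2319403 ≈ -0.53059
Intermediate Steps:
K = 1 (K = (37 - 38)² = (-1)² = 1)
((13009 + f(-103, -89)) + 13175)/(K - 49350) = ((13009 + 1/(56 - 103)) + 13175)/(1 - 49350) = ((13009 + 1/(-47)) + 13175)/(-49349) = ((13009 - 1/47) + 13175)*(-1/49349) = (611422/47 + 13175)*(-1/49349) = (1230647/47)*(-1/49349) = -1230647/2319403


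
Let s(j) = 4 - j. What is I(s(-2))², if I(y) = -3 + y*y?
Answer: 1089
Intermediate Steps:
I(y) = -3 + y²
I(s(-2))² = (-3 + (4 - 1*(-2))²)² = (-3 + (4 + 2)²)² = (-3 + 6²)² = (-3 + 36)² = 33² = 1089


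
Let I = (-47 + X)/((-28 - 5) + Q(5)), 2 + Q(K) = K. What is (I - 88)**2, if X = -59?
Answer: 1605289/225 ≈ 7134.6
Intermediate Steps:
Q(K) = -2 + K
I = 53/15 (I = (-47 - 59)/((-28 - 5) + (-2 + 5)) = -106/(-33 + 3) = -106/(-30) = -106*(-1/30) = 53/15 ≈ 3.5333)
(I - 88)**2 = (53/15 - 88)**2 = (-1267/15)**2 = 1605289/225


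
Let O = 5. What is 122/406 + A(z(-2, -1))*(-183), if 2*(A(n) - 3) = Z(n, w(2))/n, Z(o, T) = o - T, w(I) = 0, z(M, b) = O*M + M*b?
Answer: -259921/406 ≈ -640.20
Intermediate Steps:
z(M, b) = 5*M + M*b
A(n) = 7/2 (A(n) = 3 + ((n - 1*0)/n)/2 = 3 + ((n + 0)/n)/2 = 3 + (n/n)/2 = 3 + (½)*1 = 3 + ½ = 7/2)
122/406 + A(z(-2, -1))*(-183) = 122/406 + (7/2)*(-183) = 122*(1/406) - 1281/2 = 61/203 - 1281/2 = -259921/406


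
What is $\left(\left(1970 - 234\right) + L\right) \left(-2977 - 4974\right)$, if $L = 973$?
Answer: $-21539259$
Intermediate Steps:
$\left(\left(1970 - 234\right) + L\right) \left(-2977 - 4974\right) = \left(\left(1970 - 234\right) + 973\right) \left(-2977 - 4974\right) = \left(1736 + 973\right) \left(-7951\right) = 2709 \left(-7951\right) = -21539259$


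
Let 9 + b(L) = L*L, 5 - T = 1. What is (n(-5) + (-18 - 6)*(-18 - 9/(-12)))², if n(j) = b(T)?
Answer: 177241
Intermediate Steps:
T = 4 (T = 5 - 1*1 = 5 - 1 = 4)
b(L) = -9 + L² (b(L) = -9 + L*L = -9 + L²)
n(j) = 7 (n(j) = -9 + 4² = -9 + 16 = 7)
(n(-5) + (-18 - 6)*(-18 - 9/(-12)))² = (7 + (-18 - 6)*(-18 - 9/(-12)))² = (7 - 24*(-18 - 9*(-1/12)))² = (7 - 24*(-18 + ¾))² = (7 - 24*(-69/4))² = (7 + 414)² = 421² = 177241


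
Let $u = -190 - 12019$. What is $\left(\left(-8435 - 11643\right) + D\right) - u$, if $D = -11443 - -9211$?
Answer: $-10101$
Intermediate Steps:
$u = -12209$
$D = -2232$ ($D = -11443 + 9211 = -2232$)
$\left(\left(-8435 - 11643\right) + D\right) - u = \left(\left(-8435 - 11643\right) - 2232\right) - -12209 = \left(\left(-8435 - 11643\right) - 2232\right) + 12209 = \left(-20078 - 2232\right) + 12209 = -22310 + 12209 = -10101$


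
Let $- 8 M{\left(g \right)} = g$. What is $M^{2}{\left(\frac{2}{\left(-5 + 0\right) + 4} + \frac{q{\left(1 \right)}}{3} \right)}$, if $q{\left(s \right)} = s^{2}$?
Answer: $\frac{25}{576} \approx 0.043403$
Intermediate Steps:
$M{\left(g \right)} = - \frac{g}{8}$
$M^{2}{\left(\frac{2}{\left(-5 + 0\right) + 4} + \frac{q{\left(1 \right)}}{3} \right)} = \left(- \frac{\frac{2}{\left(-5 + 0\right) + 4} + \frac{1^{2}}{3}}{8}\right)^{2} = \left(- \frac{\frac{2}{-5 + 4} + 1 \cdot \frac{1}{3}}{8}\right)^{2} = \left(- \frac{\frac{2}{-1} + \frac{1}{3}}{8}\right)^{2} = \left(- \frac{2 \left(-1\right) + \frac{1}{3}}{8}\right)^{2} = \left(- \frac{-2 + \frac{1}{3}}{8}\right)^{2} = \left(\left(- \frac{1}{8}\right) \left(- \frac{5}{3}\right)\right)^{2} = \left(\frac{5}{24}\right)^{2} = \frac{25}{576}$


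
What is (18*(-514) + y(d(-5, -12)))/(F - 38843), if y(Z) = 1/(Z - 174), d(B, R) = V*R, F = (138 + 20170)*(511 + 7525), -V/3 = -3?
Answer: -521813/9202012218 ≈ -5.6706e-5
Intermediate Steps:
V = 9 (V = -3*(-3) = 9)
F = 163195088 (F = 20308*8036 = 163195088)
d(B, R) = 9*R
y(Z) = 1/(-174 + Z)
(18*(-514) + y(d(-5, -12)))/(F - 38843) = (18*(-514) + 1/(-174 + 9*(-12)))/(163195088 - 38843) = (-9252 + 1/(-174 - 108))/163156245 = (-9252 + 1/(-282))*(1/163156245) = (-9252 - 1/282)*(1/163156245) = -2609065/282*1/163156245 = -521813/9202012218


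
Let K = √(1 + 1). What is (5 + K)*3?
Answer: 15 + 3*√2 ≈ 19.243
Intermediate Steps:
K = √2 ≈ 1.4142
(5 + K)*3 = (5 + √2)*3 = 15 + 3*√2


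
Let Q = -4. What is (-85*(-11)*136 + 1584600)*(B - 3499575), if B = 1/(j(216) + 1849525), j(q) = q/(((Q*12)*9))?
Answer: -22158903356087174480/3699049 ≈ -5.9904e+12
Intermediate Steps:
j(q) = -q/432 (j(q) = q/((-4*12*9)) = q/((-48*9)) = q/(-432) = q*(-1/432) = -q/432)
B = 2/3699049 (B = 1/(-1/432*216 + 1849525) = 1/(-½ + 1849525) = 1/(3699049/2) = 2/3699049 ≈ 5.4068e-7)
(-85*(-11)*136 + 1584600)*(B - 3499575) = (-85*(-11)*136 + 1584600)*(2/3699049 - 3499575) = (935*136 + 1584600)*(-12945099404173/3699049) = (127160 + 1584600)*(-12945099404173/3699049) = 1711760*(-12945099404173/3699049) = -22158903356087174480/3699049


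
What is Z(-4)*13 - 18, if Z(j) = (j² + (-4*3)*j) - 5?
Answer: 749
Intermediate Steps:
Z(j) = -5 + j² - 12*j (Z(j) = (j² - 12*j) - 5 = -5 + j² - 12*j)
Z(-4)*13 - 18 = (-5 + (-4)² - 12*(-4))*13 - 18 = (-5 + 16 + 48)*13 - 18 = 59*13 - 18 = 767 - 18 = 749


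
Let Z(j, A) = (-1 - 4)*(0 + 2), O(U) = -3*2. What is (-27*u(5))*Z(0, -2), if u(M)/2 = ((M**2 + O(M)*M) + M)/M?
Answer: 0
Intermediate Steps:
O(U) = -6
Z(j, A) = -10 (Z(j, A) = -5*2 = -10)
u(M) = 2*(M**2 - 5*M)/M (u(M) = 2*(((M**2 - 6*M) + M)/M) = 2*((M**2 - 5*M)/M) = 2*(M**2 - 5*M)/M)
(-27*u(5))*Z(0, -2) = -27*(-10 + 2*5)*(-10) = -27*(-10 + 10)*(-10) = -27*0*(-10) = 0*(-10) = 0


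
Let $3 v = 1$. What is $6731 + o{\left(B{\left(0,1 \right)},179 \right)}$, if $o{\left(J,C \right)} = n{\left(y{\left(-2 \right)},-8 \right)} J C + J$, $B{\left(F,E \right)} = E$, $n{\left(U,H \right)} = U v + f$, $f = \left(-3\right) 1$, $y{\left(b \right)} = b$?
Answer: $\frac{18227}{3} \approx 6075.7$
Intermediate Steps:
$v = \frac{1}{3}$ ($v = \frac{1}{3} \cdot 1 = \frac{1}{3} \approx 0.33333$)
$f = -3$
$n{\left(U,H \right)} = -3 + \frac{U}{3}$ ($n{\left(U,H \right)} = U \frac{1}{3} - 3 = \frac{U}{3} - 3 = -3 + \frac{U}{3}$)
$o{\left(J,C \right)} = J - \frac{11 C J}{3}$ ($o{\left(J,C \right)} = \left(-3 + \frac{1}{3} \left(-2\right)\right) J C + J = \left(-3 - \frac{2}{3}\right) J C + J = - \frac{11 J}{3} C + J = - \frac{11 C J}{3} + J = J - \frac{11 C J}{3}$)
$6731 + o{\left(B{\left(0,1 \right)},179 \right)} = 6731 + \frac{1}{3} \cdot 1 \left(3 - 1969\right) = 6731 + \frac{1}{3} \cdot 1 \left(-1966\right) = 6731 - \frac{1966}{3} = \frac{18227}{3}$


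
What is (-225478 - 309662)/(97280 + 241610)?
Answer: -53514/33889 ≈ -1.5791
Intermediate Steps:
(-225478 - 309662)/(97280 + 241610) = -535140/338890 = -535140*1/338890 = -53514/33889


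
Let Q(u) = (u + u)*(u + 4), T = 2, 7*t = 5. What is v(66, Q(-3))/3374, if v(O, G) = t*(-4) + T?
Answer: -3/11809 ≈ -0.00025404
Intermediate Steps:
t = 5/7 (t = (⅐)*5 = 5/7 ≈ 0.71429)
Q(u) = 2*u*(4 + u) (Q(u) = (2*u)*(4 + u) = 2*u*(4 + u))
v(O, G) = -6/7 (v(O, G) = (5/7)*(-4) + 2 = -20/7 + 2 = -6/7)
v(66, Q(-3))/3374 = -6/7/3374 = -6/7*1/3374 = -3/11809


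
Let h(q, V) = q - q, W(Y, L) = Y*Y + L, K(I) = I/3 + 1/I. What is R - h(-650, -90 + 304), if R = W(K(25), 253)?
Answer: 1817509/5625 ≈ 323.11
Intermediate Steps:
K(I) = 1/I + I/3 (K(I) = I*(⅓) + 1/I = I/3 + 1/I = 1/I + I/3)
W(Y, L) = L + Y² (W(Y, L) = Y² + L = L + Y²)
h(q, V) = 0
R = 1817509/5625 (R = 253 + (1/25 + (⅓)*25)² = 253 + (1/25 + 25/3)² = 253 + (628/75)² = 253 + 394384/5625 = 1817509/5625 ≈ 323.11)
R - h(-650, -90 + 304) = 1817509/5625 - 1*0 = 1817509/5625 + 0 = 1817509/5625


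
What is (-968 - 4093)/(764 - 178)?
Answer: -5061/586 ≈ -8.6365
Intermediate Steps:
(-968 - 4093)/(764 - 178) = -5061/586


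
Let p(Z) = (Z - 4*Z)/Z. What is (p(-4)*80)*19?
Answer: -4560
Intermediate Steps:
p(Z) = -3 (p(Z) = (Z - 4*Z)/Z = (-3*Z)/Z = -3)
(p(-4)*80)*19 = -3*80*19 = -240*19 = -4560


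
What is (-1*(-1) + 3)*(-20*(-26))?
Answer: 2080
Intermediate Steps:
(-1*(-1) + 3)*(-20*(-26)) = (1 + 3)*520 = 4*520 = 2080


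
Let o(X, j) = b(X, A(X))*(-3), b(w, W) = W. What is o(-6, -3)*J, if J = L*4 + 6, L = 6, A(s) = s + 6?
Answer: 0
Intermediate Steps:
A(s) = 6 + s
o(X, j) = -18 - 3*X (o(X, j) = (6 + X)*(-3) = -18 - 3*X)
J = 30 (J = 6*4 + 6 = 24 + 6 = 30)
o(-6, -3)*J = (-18 - 3*(-6))*30 = (-18 + 18)*30 = 0*30 = 0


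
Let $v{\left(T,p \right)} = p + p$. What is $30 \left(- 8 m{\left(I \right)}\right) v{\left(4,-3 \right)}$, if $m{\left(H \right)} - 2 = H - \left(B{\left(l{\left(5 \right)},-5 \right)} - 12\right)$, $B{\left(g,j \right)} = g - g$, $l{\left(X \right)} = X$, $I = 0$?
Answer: $20160$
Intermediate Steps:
$B{\left(g,j \right)} = 0$
$v{\left(T,p \right)} = 2 p$
$m{\left(H \right)} = 14 + H$ ($m{\left(H \right)} = 2 + \left(H - \left(0 - 12\right)\right) = 2 + \left(H - -12\right) = 2 + \left(H + 12\right) = 2 + \left(12 + H\right) = 14 + H$)
$30 \left(- 8 m{\left(I \right)}\right) v{\left(4,-3 \right)} = 30 \left(- 8 \left(14 + 0\right)\right) 2 \left(-3\right) = 30 \left(\left(-8\right) 14\right) \left(-6\right) = 30 \left(-112\right) \left(-6\right) = \left(-3360\right) \left(-6\right) = 20160$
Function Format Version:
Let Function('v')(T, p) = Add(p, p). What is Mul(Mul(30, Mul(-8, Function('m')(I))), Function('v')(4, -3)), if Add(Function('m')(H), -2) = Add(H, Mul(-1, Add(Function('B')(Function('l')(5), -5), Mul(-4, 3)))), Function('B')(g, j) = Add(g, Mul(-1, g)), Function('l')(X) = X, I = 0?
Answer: 20160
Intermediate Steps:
Function('B')(g, j) = 0
Function('v')(T, p) = Mul(2, p)
Function('m')(H) = Add(14, H) (Function('m')(H) = Add(2, Add(H, Mul(-1, Add(0, Mul(-4, 3))))) = Add(2, Add(H, Mul(-1, Add(0, -12)))) = Add(2, Add(H, Mul(-1, -12))) = Add(2, Add(H, 12)) = Add(2, Add(12, H)) = Add(14, H))
Mul(Mul(30, Mul(-8, Function('m')(I))), Function('v')(4, -3)) = Mul(Mul(30, Mul(-8, Add(14, 0))), Mul(2, -3)) = Mul(Mul(30, Mul(-8, 14)), -6) = Mul(Mul(30, -112), -6) = Mul(-3360, -6) = 20160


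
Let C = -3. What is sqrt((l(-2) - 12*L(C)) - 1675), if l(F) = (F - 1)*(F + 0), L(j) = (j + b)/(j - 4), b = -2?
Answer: I*sqrt(82201)/7 ≈ 40.958*I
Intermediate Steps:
L(j) = (-2 + j)/(-4 + j) (L(j) = (j - 2)/(j - 4) = (-2 + j)/(-4 + j))
l(F) = F*(-1 + F) (l(F) = (-1 + F)*F = F*(-1 + F))
sqrt((l(-2) - 12*L(C)) - 1675) = sqrt((-2*(-1 - 2) - 12*(-2 - 3)/(-4 - 3)) - 1675) = sqrt((-2*(-3) - 12*(-5)/(-7)) - 1675) = sqrt((6 - (-12)*(-5)/7) - 1675) = sqrt((6 - 12*5/7) - 1675) = sqrt((6 - 60/7) - 1675) = sqrt(-18/7 - 1675) = sqrt(-11743/7) = I*sqrt(82201)/7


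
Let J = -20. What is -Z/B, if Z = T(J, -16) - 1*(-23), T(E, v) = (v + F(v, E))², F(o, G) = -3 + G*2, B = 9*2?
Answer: -584/3 ≈ -194.67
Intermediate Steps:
B = 18
F(o, G) = -3 + 2*G
T(E, v) = (-3 + v + 2*E)² (T(E, v) = (v + (-3 + 2*E))² = (-3 + v + 2*E)²)
Z = 3504 (Z = (-3 - 16 + 2*(-20))² - 1*(-23) = (-3 - 16 - 40)² + 23 = (-59)² + 23 = 3481 + 23 = 3504)
-Z/B = -3504/18 = -1*584/3 = -584/3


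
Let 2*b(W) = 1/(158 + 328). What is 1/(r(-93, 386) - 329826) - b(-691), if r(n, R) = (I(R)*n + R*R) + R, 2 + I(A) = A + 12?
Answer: -18187/17599032 ≈ -0.0010334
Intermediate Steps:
I(A) = 10 + A (I(A) = -2 + (A + 12) = -2 + (12 + A) = 10 + A)
r(n, R) = R + R² + n*(10 + R) (r(n, R) = ((10 + R)*n + R*R) + R = (n*(10 + R) + R²) + R = (R² + n*(10 + R)) + R = R + R² + n*(10 + R))
b(W) = 1/972 (b(W) = 1/(2*(158 + 328)) = (½)/486 = (½)*(1/486) = 1/972)
1/(r(-93, 386) - 329826) - b(-691) = 1/((386 + 386² - 93*(10 + 386)) - 329826) - 1*1/972 = 1/((386 + 148996 - 93*396) - 329826) - 1/972 = 1/((386 + 148996 - 36828) - 329826) - 1/972 = 1/(112554 - 329826) - 1/972 = 1/(-217272) - 1/972 = -1/217272 - 1/972 = -18187/17599032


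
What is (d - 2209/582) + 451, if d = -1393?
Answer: -550453/582 ≈ -945.80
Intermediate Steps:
(d - 2209/582) + 451 = (-1393 - 2209/582) + 451 = -812935/582 + 451 = -550453/582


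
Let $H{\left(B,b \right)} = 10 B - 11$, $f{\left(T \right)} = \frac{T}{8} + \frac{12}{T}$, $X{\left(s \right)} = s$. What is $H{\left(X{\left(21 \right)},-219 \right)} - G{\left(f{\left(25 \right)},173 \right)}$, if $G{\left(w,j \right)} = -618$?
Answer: $817$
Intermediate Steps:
$f{\left(T \right)} = \frac{12}{T} + \frac{T}{8}$ ($f{\left(T \right)} = T \frac{1}{8} + \frac{12}{T} = \frac{T}{8} + \frac{12}{T} = \frac{12}{T} + \frac{T}{8}$)
$H{\left(B,b \right)} = -11 + 10 B$
$H{\left(X{\left(21 \right)},-219 \right)} - G{\left(f{\left(25 \right)},173 \right)} = \left(-11 + 10 \cdot 21\right) - -618 = \left(-11 + 210\right) + 618 = 199 + 618 = 817$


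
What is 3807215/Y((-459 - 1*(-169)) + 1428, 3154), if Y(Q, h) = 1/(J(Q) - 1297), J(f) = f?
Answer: -605347185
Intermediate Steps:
Y(Q, h) = 1/(-1297 + Q) (Y(Q, h) = 1/(Q - 1297) = 1/(-1297 + Q))
3807215/Y((-459 - 1*(-169)) + 1428, 3154) = 3807215/(1/(-1297 + ((-459 - 1*(-169)) + 1428))) = 3807215/(1/(-1297 + ((-459 + 169) + 1428))) = 3807215/(1/(-1297 + (-290 + 1428))) = 3807215/(1/(-1297 + 1138)) = 3807215/(1/(-159)) = 3807215/(-1/159) = 3807215*(-159) = -605347185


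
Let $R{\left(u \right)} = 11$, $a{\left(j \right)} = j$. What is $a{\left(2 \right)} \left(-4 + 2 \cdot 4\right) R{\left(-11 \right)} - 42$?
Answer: $46$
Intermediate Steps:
$a{\left(2 \right)} \left(-4 + 2 \cdot 4\right) R{\left(-11 \right)} - 42 = 2 \left(-4 + 2 \cdot 4\right) 11 - 42 = 2 \left(-4 + 8\right) 11 - 42 = 2 \cdot 4 \cdot 11 - 42 = 8 \cdot 11 - 42 = 88 - 42 = 46$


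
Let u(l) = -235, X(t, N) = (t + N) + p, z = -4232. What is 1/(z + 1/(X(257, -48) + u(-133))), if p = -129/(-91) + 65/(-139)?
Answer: -316858/1340955705 ≈ -0.00023629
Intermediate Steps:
p = 12016/12649 (p = -129*(-1/91) + 65*(-1/139) = 129/91 - 65/139 = 12016/12649 ≈ 0.94996)
X(t, N) = 12016/12649 + N + t (X(t, N) = (t + N) + 12016/12649 = (N + t) + 12016/12649 = 12016/12649 + N + t)
1/(z + 1/(X(257, -48) + u(-133))) = 1/(-4232 + 1/((12016/12649 - 48 + 257) - 235)) = 1/(-4232 + 1/(2655657/12649 - 235)) = 1/(-4232 + 1/(-316858/12649)) = 1/(-4232 - 12649/316858) = 1/(-1340955705/316858) = -316858/1340955705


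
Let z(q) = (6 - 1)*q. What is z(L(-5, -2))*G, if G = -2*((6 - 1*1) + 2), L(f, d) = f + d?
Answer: 490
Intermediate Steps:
L(f, d) = d + f
z(q) = 5*q
G = -14 (G = -2*((6 - 1) + 2) = -2*(5 + 2) = -2*7 = -14)
z(L(-5, -2))*G = (5*(-2 - 5))*(-14) = (5*(-7))*(-14) = -35*(-14) = 490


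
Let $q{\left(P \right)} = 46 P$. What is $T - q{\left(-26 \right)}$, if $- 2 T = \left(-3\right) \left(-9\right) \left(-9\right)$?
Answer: $\frac{2635}{2} \approx 1317.5$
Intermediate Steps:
$T = \frac{243}{2}$ ($T = - \frac{\left(-3\right) \left(-9\right) \left(-9\right)}{2} = - \frac{27 \left(-9\right)}{2} = \left(- \frac{1}{2}\right) \left(-243\right) = \frac{243}{2} \approx 121.5$)
$T - q{\left(-26 \right)} = \frac{243}{2} - 46 \left(-26\right) = \frac{243}{2} - -1196 = \frac{243}{2} + 1196 = \frac{2635}{2}$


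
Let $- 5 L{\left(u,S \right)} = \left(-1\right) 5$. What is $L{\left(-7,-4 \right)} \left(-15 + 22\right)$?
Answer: $7$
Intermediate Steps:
$L{\left(u,S \right)} = 1$ ($L{\left(u,S \right)} = - \frac{\left(-1\right) 5}{5} = \left(- \frac{1}{5}\right) \left(-5\right) = 1$)
$L{\left(-7,-4 \right)} \left(-15 + 22\right) = 1 \left(-15 + 22\right) = 1 \cdot 7 = 7$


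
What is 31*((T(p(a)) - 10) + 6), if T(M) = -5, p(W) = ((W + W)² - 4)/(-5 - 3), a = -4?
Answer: -279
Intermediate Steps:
p(W) = ½ - W²/2 (p(W) = ((2*W)² - 4)/(-8) = (4*W² - 4)*(-⅛) = (-4 + 4*W²)*(-⅛) = ½ - W²/2)
31*((T(p(a)) - 10) + 6) = 31*((-5 - 10) + 6) = 31*(-15 + 6) = 31*(-9) = -279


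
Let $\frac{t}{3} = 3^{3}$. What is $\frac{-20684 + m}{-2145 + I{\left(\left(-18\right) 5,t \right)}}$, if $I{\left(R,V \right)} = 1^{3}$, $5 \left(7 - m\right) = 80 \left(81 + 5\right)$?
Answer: $\frac{22053}{2144} \approx 10.286$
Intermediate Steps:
$t = 81$ ($t = 3 \cdot 3^{3} = 3 \cdot 27 = 81$)
$m = -1369$ ($m = 7 - \frac{80 \left(81 + 5\right)}{5} = 7 - \frac{80 \cdot 86}{5} = 7 - 1376 = -1369$)
$I{\left(R,V \right)} = 1$
$\frac{-20684 + m}{-2145 + I{\left(\left(-18\right) 5,t \right)}} = \frac{-20684 - 1369}{-2145 + 1} = - \frac{22053}{-2144} = \left(-22053\right) \left(- \frac{1}{2144}\right) = \frac{22053}{2144}$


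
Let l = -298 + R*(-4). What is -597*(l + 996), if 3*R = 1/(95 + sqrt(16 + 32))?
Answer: -3740694142/8977 - 3184*sqrt(3)/8977 ≈ -4.1670e+5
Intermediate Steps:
R = 1/(3*(95 + 4*sqrt(3))) (R = 1/(3*(95 + sqrt(16 + 32))) = 1/(3*(95 + sqrt(48))) = 1/(3*(95 + 4*sqrt(3))) ≈ 0.0032703)
l = -8025818/26931 + 16*sqrt(3)/26931 (l = -298 + (95/26931 - 4*sqrt(3)/26931)*(-4) = -298 + (-380/26931 + 16*sqrt(3)/26931) = -8025818/26931 + 16*sqrt(3)/26931 ≈ -298.01)
-597*(l + 996) = -597*((-8025818/26931 + 16*sqrt(3)/26931) + 996) = -597*(18797458/26931 + 16*sqrt(3)/26931) = -3740694142/8977 - 3184*sqrt(3)/8977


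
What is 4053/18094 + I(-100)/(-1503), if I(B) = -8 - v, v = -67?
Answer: 5024113/27195282 ≈ 0.18474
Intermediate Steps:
I(B) = 59 (I(B) = -8 - 1*(-67) = -8 + 67 = 59)
4053/18094 + I(-100)/(-1503) = 4053/18094 + 59/(-1503) = 4053*(1/18094) + 59*(-1/1503) = 4053/18094 - 59/1503 = 5024113/27195282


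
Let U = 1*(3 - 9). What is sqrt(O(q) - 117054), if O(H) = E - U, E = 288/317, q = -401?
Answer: 2*I*sqrt(2940486294)/317 ≈ 342.12*I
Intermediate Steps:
E = 288/317 (E = 288*(1/317) = 288/317 ≈ 0.90852)
U = -6 (U = 1*(-6) = -6)
O(H) = 2190/317 (O(H) = 288/317 - 1*(-6) = 288/317 + 6 = 2190/317)
sqrt(O(q) - 117054) = sqrt(2190/317 - 117054) = sqrt(-37103928/317) = 2*I*sqrt(2940486294)/317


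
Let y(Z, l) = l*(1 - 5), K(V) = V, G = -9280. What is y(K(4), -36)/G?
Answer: -9/580 ≈ -0.015517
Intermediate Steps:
y(Z, l) = -4*l (y(Z, l) = l*(-4) = -4*l)
y(K(4), -36)/G = -4*(-36)/(-9280) = 144*(-1/9280) = -9/580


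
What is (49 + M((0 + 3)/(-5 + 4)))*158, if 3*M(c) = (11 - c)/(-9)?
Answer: 206822/27 ≈ 7660.1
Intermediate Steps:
M(c) = -11/27 + c/27 (M(c) = ((11 - c)/(-9))/3 = ((11 - c)*(-⅑))/3 = (-11/9 + c/9)/3 = -11/27 + c/27)
(49 + M((0 + 3)/(-5 + 4)))*158 = (49 + (-11/27 + ((0 + 3)/(-5 + 4))/27))*158 = (49 + (-11/27 + (3/(-1))/27))*158 = (49 + (-11/27 + (3*(-1))/27))*158 = (49 + (-11/27 + (1/27)*(-3)))*158 = (49 + (-11/27 - ⅑))*158 = (49 - 14/27)*158 = (1309/27)*158 = 206822/27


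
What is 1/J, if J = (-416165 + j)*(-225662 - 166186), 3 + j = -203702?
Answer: 1/242894819760 ≈ 4.1170e-12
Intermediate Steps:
j = -203705 (j = -3 - 203702 = -203705)
J = 242894819760 (J = (-416165 - 203705)*(-225662 - 166186) = -619870*(-391848) = 242894819760)
1/J = 1/242894819760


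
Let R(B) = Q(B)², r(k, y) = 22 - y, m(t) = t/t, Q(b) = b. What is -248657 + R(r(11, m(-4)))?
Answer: -248216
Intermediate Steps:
m(t) = 1
R(B) = B²
-248657 + R(r(11, m(-4))) = -248657 + (22 - 1*1)² = -248657 + (22 - 1)² = -248657 + 21² = -248657 + 441 = -248216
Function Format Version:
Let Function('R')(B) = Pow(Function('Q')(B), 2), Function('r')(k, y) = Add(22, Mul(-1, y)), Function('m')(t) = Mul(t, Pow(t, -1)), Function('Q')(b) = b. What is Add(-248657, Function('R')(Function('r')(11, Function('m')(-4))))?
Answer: -248216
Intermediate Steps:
Function('m')(t) = 1
Function('R')(B) = Pow(B, 2)
Add(-248657, Function('R')(Function('r')(11, Function('m')(-4)))) = Add(-248657, Pow(Add(22, Mul(-1, 1)), 2)) = Add(-248657, Pow(Add(22, -1), 2)) = Add(-248657, Pow(21, 2)) = Add(-248657, 441) = -248216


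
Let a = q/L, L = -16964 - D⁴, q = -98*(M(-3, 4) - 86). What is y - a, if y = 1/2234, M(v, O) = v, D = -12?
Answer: 2440331/10527725 ≈ 0.23180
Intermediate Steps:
y = 1/2234 ≈ 0.00044763
q = 8722 (q = -98*(-3 - 86) = -98*(-89) = 8722)
L = -37700 (L = -16964 - 1*(-12)⁴ = -16964 - 1*20736 = -16964 - 20736 = -37700)
a = -4361/18850 (a = 8722/(-37700) = 8722*(-1/37700) = -4361/18850 ≈ -0.23135)
y - a = 1/2234 - 1*(-4361/18850) = 1/2234 + 4361/18850 = 2440331/10527725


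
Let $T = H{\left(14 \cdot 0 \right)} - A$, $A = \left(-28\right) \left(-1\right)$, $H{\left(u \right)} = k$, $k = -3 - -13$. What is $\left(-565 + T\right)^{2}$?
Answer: $339889$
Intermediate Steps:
$k = 10$ ($k = -3 + 13 = 10$)
$H{\left(u \right)} = 10$
$A = 28$
$T = -18$ ($T = 10 - 28 = -18$)
$\left(-565 + T\right)^{2} = \left(-565 - 18\right)^{2} = \left(-583\right)^{2} = 339889$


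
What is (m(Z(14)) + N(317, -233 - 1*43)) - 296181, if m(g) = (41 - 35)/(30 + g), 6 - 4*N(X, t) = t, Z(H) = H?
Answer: -3257214/11 ≈ -2.9611e+5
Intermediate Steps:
N(X, t) = 3/2 - t/4
m(g) = 6/(30 + g)
(m(Z(14)) + N(317, -233 - 1*43)) - 296181 = (6/(30 + 14) + (3/2 - (-233 - 1*43)/4)) - 296181 = (6/44 + (3/2 - (-233 - 43)/4)) - 296181 = (6*(1/44) + (3/2 - ¼*(-276))) - 296181 = (3/22 + (3/2 + 69)) - 296181 = (3/22 + 141/2) - 296181 = 777/11 - 296181 = -3257214/11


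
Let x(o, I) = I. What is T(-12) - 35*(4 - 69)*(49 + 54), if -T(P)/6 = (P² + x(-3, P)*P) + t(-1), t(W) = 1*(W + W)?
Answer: 232609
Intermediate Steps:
t(W) = 2*W (t(W) = 1*(2*W) = 2*W)
T(P) = 12 - 12*P² (T(P) = -6*((P² + P*P) + 2*(-1)) = -6*((P² + P²) - 2) = -6*(2*P² - 2) = -6*(-2 + 2*P²) = 12 - 12*P²)
T(-12) - 35*(4 - 69)*(49 + 54) = (12 - 12*(-12)²) - 35*(4 - 69)*(49 + 54) = (12 - 12*144) - (-2275)*103 = (12 - 1728) - 35*(-6695) = -1716 + 234325 = 232609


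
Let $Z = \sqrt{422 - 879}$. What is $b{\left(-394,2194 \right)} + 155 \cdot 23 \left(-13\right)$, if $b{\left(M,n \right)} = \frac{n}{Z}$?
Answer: $-46345 - \frac{2194 i \sqrt{457}}{457} \approx -46345.0 - 102.63 i$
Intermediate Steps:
$Z = i \sqrt{457}$ ($Z = \sqrt{-457} = i \sqrt{457} \approx 21.378 i$)
$b{\left(M,n \right)} = - \frac{i n \sqrt{457}}{457}$ ($b{\left(M,n \right)} = \frac{n}{i \sqrt{457}} = n \left(- \frac{i \sqrt{457}}{457}\right) = - \frac{i n \sqrt{457}}{457}$)
$b{\left(-394,2194 \right)} + 155 \cdot 23 \left(-13\right) = \left(- \frac{1}{457}\right) i 2194 \sqrt{457} + 155 \cdot 23 \left(-13\right) = - \frac{2194 i \sqrt{457}}{457} + 3565 \left(-13\right) = - \frac{2194 i \sqrt{457}}{457} - 46345 = -46345 - \frac{2194 i \sqrt{457}}{457}$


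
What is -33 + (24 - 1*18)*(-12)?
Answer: -105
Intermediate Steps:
-33 + (24 - 1*18)*(-12) = -33 + (24 - 18)*(-12) = -33 + 6*(-12) = -33 - 72 = -105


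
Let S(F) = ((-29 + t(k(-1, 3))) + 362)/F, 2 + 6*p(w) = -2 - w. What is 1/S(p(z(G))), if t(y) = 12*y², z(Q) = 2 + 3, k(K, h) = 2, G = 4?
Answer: -1/254 ≈ -0.0039370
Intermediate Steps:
z(Q) = 5
p(w) = -⅔ - w/6 (p(w) = -⅓ + (-2 - w)/6 = -⅓ + (-⅓ - w/6) = -⅔ - w/6)
S(F) = 381/F (S(F) = ((-29 + 12*2²) + 362)/F = ((-29 + 12*4) + 362)/F = ((-29 + 48) + 362)/F = (19 + 362)/F = 381/F)
1/S(p(z(G))) = 1/(381/(-⅔ - ⅙*5)) = 1/(381/(-⅔ - ⅚)) = 1/(381/(-3/2)) = 1/(381*(-⅔)) = 1/(-254) = -1/254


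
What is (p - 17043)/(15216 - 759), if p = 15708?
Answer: -445/4819 ≈ -0.092343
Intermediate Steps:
(p - 17043)/(15216 - 759) = (15708 - 17043)/(15216 - 759) = -1335/14457 = -1335*1/14457 = -445/4819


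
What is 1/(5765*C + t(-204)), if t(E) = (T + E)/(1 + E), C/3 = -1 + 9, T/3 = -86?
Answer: 29/4012506 ≈ 7.2274e-6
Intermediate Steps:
T = -258 (T = 3*(-86) = -258)
C = 24 (C = 3*(-1 + 9) = 3*8 = 24)
t(E) = (-258 + E)/(1 + E)
1/(5765*C + t(-204)) = 1/(5765*24 + (-258 - 204)/(1 - 204)) = 1/(138360 - 462/(-203)) = 1/(138360 - 1/203*(-462)) = 1/(138360 + 66/29) = 1/(4012506/29) = 29/4012506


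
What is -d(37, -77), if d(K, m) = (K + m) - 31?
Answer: 71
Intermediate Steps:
d(K, m) = -31 + K + m
-d(37, -77) = -(-31 + 37 - 77) = -1*(-71) = 71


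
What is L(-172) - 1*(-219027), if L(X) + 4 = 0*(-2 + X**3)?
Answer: 219023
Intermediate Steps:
L(X) = -4 (L(X) = -4 + 0*(-2 + X**3) = -4 + 0 = -4)
L(-172) - 1*(-219027) = -4 - 1*(-219027) = -4 + 219027 = 219023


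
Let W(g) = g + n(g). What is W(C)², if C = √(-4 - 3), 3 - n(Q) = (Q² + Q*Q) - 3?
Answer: (20 + I*√7)² ≈ 393.0 + 105.83*I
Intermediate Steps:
n(Q) = 6 - 2*Q² (n(Q) = 3 - ((Q² + Q*Q) - 3) = 3 - ((Q² + Q²) - 3) = 3 - (2*Q² - 3) = 3 - (-3 + 2*Q²) = 3 + (3 - 2*Q²) = 6 - 2*Q²)
C = I*√7 (C = √(-7) = I*√7 ≈ 2.6458*I)
W(g) = 6 + g - 2*g² (W(g) = g + (6 - 2*g²) = 6 + g - 2*g²)
W(C)² = (6 + I*√7 - 2*(I*√7)²)² = (6 + I*√7 - 2*(-7))² = (6 + I*√7 + 14)² = (20 + I*√7)²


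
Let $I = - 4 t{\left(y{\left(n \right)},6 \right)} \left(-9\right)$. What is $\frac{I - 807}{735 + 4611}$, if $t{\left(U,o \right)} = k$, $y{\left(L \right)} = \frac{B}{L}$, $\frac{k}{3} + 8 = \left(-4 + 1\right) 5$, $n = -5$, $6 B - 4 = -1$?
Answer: $- \frac{1097}{1782} \approx -0.6156$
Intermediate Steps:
$B = \frac{1}{2}$ ($B = \frac{2}{3} + \frac{1}{6} \left(-1\right) = \frac{2}{3} - \frac{1}{6} = \frac{1}{2} \approx 0.5$)
$k = -69$ ($k = -24 + 3 \left(-4 + 1\right) 5 = -24 + 3 \left(\left(-3\right) 5\right) = -24 + 3 \left(-15\right) = -24 - 45 = -69$)
$y{\left(L \right)} = \frac{1}{2 L}$
$t{\left(U,o \right)} = -69$
$I = -2484$ ($I = \left(-4\right) \left(-69\right) \left(-9\right) = 276 \left(-9\right) = -2484$)
$\frac{I - 807}{735 + 4611} = \frac{-2484 - 807}{735 + 4611} = - \frac{3291}{5346} = \left(-3291\right) \frac{1}{5346} = - \frac{1097}{1782}$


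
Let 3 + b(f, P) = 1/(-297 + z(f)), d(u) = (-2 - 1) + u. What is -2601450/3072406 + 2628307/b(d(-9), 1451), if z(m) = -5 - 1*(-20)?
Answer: -103509817767327/118287631 ≈ -8.7507e+5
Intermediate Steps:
z(m) = 15 (z(m) = -5 + 20 = 15)
d(u) = -3 + u
b(f, P) = -847/282 (b(f, P) = -3 + 1/(-297 + 15) = -3 + 1/(-282) = -3 - 1/282 = -847/282)
-2601450/3072406 + 2628307/b(d(-9), 1451) = -2601450/3072406 + 2628307/(-847/282) = -2601450*1/3072406 + 2628307*(-282/847) = -1300725/1536203 - 67380234/77 = -103509817767327/118287631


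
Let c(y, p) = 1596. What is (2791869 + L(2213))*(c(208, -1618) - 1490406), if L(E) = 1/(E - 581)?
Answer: -1130584996410215/272 ≈ -4.1566e+12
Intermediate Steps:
L(E) = 1/(-581 + E)
(2791869 + L(2213))*(c(208, -1618) - 1490406) = (2791869 + 1/(-581 + 2213))*(1596 - 1490406) = (2791869 + 1/1632)*(-1488810) = (4556330209/1632)*(-1488810) = -1130584996410215/272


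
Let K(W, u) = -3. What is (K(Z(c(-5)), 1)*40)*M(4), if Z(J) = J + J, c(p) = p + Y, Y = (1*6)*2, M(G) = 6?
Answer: -720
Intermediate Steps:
Y = 12 (Y = 6*2 = 12)
c(p) = 12 + p (c(p) = p + 12 = 12 + p)
Z(J) = 2*J
(K(Z(c(-5)), 1)*40)*M(4) = -3*40*6 = -120*6 = -720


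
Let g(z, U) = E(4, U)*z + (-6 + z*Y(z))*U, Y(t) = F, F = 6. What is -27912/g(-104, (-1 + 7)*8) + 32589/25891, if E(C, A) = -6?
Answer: 4136827/1879382 ≈ 2.2012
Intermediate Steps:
Y(t) = 6
g(z, U) = -6*z + U*(-6 + 6*z) (g(z, U) = -6*z + (-6 + z*6)*U = -6*z + (-6 + 6*z)*U = -6*z + U*(-6 + 6*z))
-27912/g(-104, (-1 + 7)*8) + 32589/25891 = -27912/(-6*(-1 + 7)*8 - 6*(-104) + 6*((-1 + 7)*8)*(-104)) + 32589/25891 = -27912/(-36*8 + 624 + 6*(6*8)*(-104)) + 32589*(1/25891) = -27912/(-6*48 + 624 + 6*48*(-104)) + 1917/1523 = -27912/(-288 + 624 - 29952) + 1917/1523 = -27912/(-29616) + 1917/1523 = -27912*(-1/29616) + 1917/1523 = 1163/1234 + 1917/1523 = 4136827/1879382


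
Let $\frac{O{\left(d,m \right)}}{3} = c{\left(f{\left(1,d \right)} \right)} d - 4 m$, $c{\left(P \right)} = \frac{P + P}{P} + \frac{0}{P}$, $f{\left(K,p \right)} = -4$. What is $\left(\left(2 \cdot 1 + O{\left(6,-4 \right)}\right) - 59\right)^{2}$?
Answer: $729$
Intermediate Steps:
$c{\left(P \right)} = 2$ ($c{\left(P \right)} = \frac{2 P}{P} + 0 = 2 + 0 = 2$)
$O{\left(d,m \right)} = - 12 m + 6 d$ ($O{\left(d,m \right)} = 3 \left(2 d - 4 m\right) = 3 \left(- 4 m + 2 d\right) = - 12 m + 6 d$)
$\left(\left(2 \cdot 1 + O{\left(6,-4 \right)}\right) - 59\right)^{2} = \left(\left(2 \cdot 1 + \left(\left(-12\right) \left(-4\right) + 6 \cdot 6\right)\right) - 59\right)^{2} = \left(\left(2 + \left(48 + 36\right)\right) - 59\right)^{2} = \left(\left(2 + 84\right) - 59\right)^{2} = \left(86 - 59\right)^{2} = 27^{2} = 729$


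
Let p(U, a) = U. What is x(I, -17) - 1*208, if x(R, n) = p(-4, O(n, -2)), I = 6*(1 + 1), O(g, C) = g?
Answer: -212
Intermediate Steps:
I = 12 (I = 6*2 = 12)
x(R, n) = -4
x(I, -17) - 1*208 = -4 - 1*208 = -4 - 208 = -212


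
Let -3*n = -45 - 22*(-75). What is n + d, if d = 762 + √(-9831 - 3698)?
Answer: 227 + I*√13529 ≈ 227.0 + 116.31*I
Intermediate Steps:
d = 762 + I*√13529 (d = 762 + √(-13529) = 762 + I*√13529 ≈ 762.0 + 116.31*I)
n = -535 (n = -(-45 - 22*(-75))/3 = -(-45 + 1650)/3 = -⅓*1605 = -535)
n + d = -535 + (762 + I*√13529) = 227 + I*√13529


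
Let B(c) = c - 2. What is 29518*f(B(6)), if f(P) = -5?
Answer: -147590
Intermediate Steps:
B(c) = -2 + c
29518*f(B(6)) = 29518*(-5) = -147590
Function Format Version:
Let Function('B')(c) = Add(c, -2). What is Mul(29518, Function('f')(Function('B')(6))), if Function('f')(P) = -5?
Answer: -147590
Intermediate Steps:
Function('B')(c) = Add(-2, c)
Mul(29518, Function('f')(Function('B')(6))) = Mul(29518, -5) = -147590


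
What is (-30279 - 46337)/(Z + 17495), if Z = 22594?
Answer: -76616/40089 ≈ -1.9111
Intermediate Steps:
(-30279 - 46337)/(Z + 17495) = (-30279 - 46337)/(22594 + 17495) = -76616/40089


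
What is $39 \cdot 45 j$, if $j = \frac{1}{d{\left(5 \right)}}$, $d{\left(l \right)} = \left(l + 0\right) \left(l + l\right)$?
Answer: $\frac{351}{10} \approx 35.1$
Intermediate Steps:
$d{\left(l \right)} = 2 l^{2}$ ($d{\left(l \right)} = l 2 l = 2 l^{2}$)
$j = \frac{1}{50}$ ($j = \frac{1}{2 \cdot 5^{2}} = \frac{1}{2 \cdot 25} = \frac{1}{50} \approx 0.02$)
$39 \cdot 45 j = 39 \cdot 45 \cdot \frac{1}{50} = 1755 \cdot \frac{1}{50} = \frac{351}{10}$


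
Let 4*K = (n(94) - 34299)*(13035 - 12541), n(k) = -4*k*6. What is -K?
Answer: 9029085/2 ≈ 4.5145e+6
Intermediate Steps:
n(k) = -24*k
K = -9029085/2 (K = ((-24*94 - 34299)*(13035 - 12541))/4 = ((-2256 - 34299)*494)/4 = (-36555*494)/4 = (1/4)*(-18058170) = -9029085/2 ≈ -4.5145e+6)
-K = -1*(-9029085/2) = 9029085/2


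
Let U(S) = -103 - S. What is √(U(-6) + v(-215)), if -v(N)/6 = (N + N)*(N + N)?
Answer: I*√1109497 ≈ 1053.3*I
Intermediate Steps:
v(N) = -24*N² (v(N) = -6*(N + N)*(N + N) = -6*2*N*2*N = -24*N²)
√(U(-6) + v(-215)) = √((-103 - 1*(-6)) - 24*(-215)²) = √((-103 + 6) - 24*46225) = √(-97 - 1109400) = √(-1109497) = I*√1109497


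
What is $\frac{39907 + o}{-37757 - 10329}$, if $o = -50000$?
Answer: $\frac{10093}{48086} \approx 0.20989$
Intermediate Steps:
$\frac{39907 + o}{-37757 - 10329} = \frac{39907 - 50000}{-37757 - 10329} = - \frac{10093}{-48086} = \left(-10093\right) \left(- \frac{1}{48086}\right) = \frac{10093}{48086}$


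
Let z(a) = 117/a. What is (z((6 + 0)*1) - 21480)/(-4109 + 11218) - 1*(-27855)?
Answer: 395999469/14218 ≈ 27852.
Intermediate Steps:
(z((6 + 0)*1) - 21480)/(-4109 + 11218) - 1*(-27855) = (117/(((6 + 0)*1)) - 21480)/(-4109 + 11218) - 1*(-27855) = (117/((6*1)) - 21480)/7109 + 27855 = (117/6 - 21480)*(1/7109) + 27855 = (117*(⅙) - 21480)*(1/7109) + 27855 = (39/2 - 21480)*(1/7109) + 27855 = -42921/2*1/7109 + 27855 = -42921/14218 + 27855 = 395999469/14218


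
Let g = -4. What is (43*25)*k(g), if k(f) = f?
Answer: -4300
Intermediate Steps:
(43*25)*k(g) = (43*25)*(-4) = 1075*(-4) = -4300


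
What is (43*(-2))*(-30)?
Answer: 2580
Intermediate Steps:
(43*(-2))*(-30) = -86*(-30) = 2580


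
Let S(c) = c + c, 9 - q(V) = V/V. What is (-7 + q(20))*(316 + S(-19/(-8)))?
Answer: 1283/4 ≈ 320.75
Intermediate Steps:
q(V) = 8 (q(V) = 9 - V/V = 9 - 1*1 = 9 - 1 = 8)
S(c) = 2*c
(-7 + q(20))*(316 + S(-19/(-8))) = (-7 + 8)*(316 + 2*(-19/(-8))) = 1*(316 + 2*(-19*(-⅛))) = 1*(316 + 2*(19/8)) = 1*(316 + 19/4) = 1*(1283/4) = 1283/4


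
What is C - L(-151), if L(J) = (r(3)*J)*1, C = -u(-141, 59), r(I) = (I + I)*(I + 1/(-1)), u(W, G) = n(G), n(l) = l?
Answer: 1753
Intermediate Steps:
u(W, G) = G
r(I) = 2*I*(-1 + I) (r(I) = (2*I)*(I + 1*(-1)) = (2*I)*(I - 1) = (2*I)*(-1 + I) = 2*I*(-1 + I))
C = -59 (C = -1*59 = -59)
L(J) = 12*J (L(J) = ((2*3*(-1 + 3))*J)*1 = ((2*3*2)*J)*1 = (12*J)*1 = 12*J)
C - L(-151) = -59 - 12*(-151) = -59 - 1*(-1812) = -59 + 1812 = 1753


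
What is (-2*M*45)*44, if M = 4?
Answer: -15840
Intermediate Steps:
(-2*M*45)*44 = (-2*4*45)*44 = -8*45*44 = -360*44 = -15840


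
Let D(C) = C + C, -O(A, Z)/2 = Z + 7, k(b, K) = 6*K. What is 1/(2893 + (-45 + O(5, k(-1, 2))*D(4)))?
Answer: 1/2544 ≈ 0.00039308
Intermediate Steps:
O(A, Z) = -14 - 2*Z (O(A, Z) = -2*(Z + 7) = -2*(7 + Z) = -14 - 2*Z)
D(C) = 2*C
1/(2893 + (-45 + O(5, k(-1, 2))*D(4))) = 1/(2893 + (-45 + (-14 - 12*2)*(2*4))) = 1/(2893 + (-45 + (-14 - 2*12)*8)) = 1/(2893 + (-45 + (-14 - 24)*8)) = 1/(2893 + (-45 - 38*8)) = 1/(2893 + (-45 - 304)) = 1/(2893 - 349) = 1/2544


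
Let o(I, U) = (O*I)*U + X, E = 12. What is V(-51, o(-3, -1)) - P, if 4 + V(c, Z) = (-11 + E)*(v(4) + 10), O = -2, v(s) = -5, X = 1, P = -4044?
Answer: 4045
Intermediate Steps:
o(I, U) = 1 - 2*I*U (o(I, U) = (-2*I)*U + 1 = -2*I*U + 1 = 1 - 2*I*U)
V(c, Z) = 1 (V(c, Z) = -4 + (-11 + 12)*(-5 + 10) = -4 + 1*5 = -4 + 5 = 1)
V(-51, o(-3, -1)) - P = 1 - 1*(-4044) = 1 + 4044 = 4045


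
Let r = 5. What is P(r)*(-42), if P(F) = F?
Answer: -210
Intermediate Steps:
P(r)*(-42) = 5*(-42) = -210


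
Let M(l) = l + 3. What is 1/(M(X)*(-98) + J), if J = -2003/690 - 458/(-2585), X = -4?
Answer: 356730/33987193 ≈ 0.010496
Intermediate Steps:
M(l) = 3 + l
J = -972347/356730 (J = -2003*1/690 - 458*(-1/2585) = -2003/690 + 458/2585 = -972347/356730 ≈ -2.7257)
1/(M(X)*(-98) + J) = 1/((3 - 4)*(-98) - 972347/356730) = 1/(-1*(-98) - 972347/356730) = 1/(98 - 972347/356730) = 1/(33987193/356730) = 356730/33987193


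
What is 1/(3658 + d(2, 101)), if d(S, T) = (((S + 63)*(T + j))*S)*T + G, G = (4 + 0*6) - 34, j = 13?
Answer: 1/1500448 ≈ 6.6647e-7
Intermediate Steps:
G = -30 (G = (4 + 0) - 34 = 4 - 34 = -30)
d(S, T) = -30 + S*T*(13 + T)*(63 + S) (d(S, T) = (((S + 63)*(T + 13))*S)*T - 30 = (((63 + S)*(13 + T))*S)*T - 30 = (((13 + T)*(63 + S))*S)*T - 30 = (S*(13 + T)*(63 + S))*T - 30 = S*T*(13 + T)*(63 + S) - 30 = -30 + S*T*(13 + T)*(63 + S))
1/(3658 + d(2, 101)) = 1/(3658 + (-30 + 2²*101² + 13*101*2² + 63*2*101² + 819*2*101)) = 1/(3658 + (-30 + 4*10201 + 13*101*4 + 63*2*10201 + 165438)) = 1/(3658 + (-30 + 40804 + 5252 + 1285326 + 165438)) = 1/(3658 + 1496790) = 1/1500448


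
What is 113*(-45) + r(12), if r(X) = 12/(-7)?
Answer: -35607/7 ≈ -5086.7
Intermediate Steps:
r(X) = -12/7 (r(X) = 12*(-1/7) = -12/7)
113*(-45) + r(12) = 113*(-45) - 12/7 = -5085 - 12/7 = -35607/7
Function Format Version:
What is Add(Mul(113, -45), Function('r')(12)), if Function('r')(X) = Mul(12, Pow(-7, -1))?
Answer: Rational(-35607, 7) ≈ -5086.7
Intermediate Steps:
Function('r')(X) = Rational(-12, 7) (Function('r')(X) = Mul(12, Rational(-1, 7)) = Rational(-12, 7))
Add(Mul(113, -45), Function('r')(12)) = Add(Mul(113, -45), Rational(-12, 7)) = Add(-5085, Rational(-12, 7)) = Rational(-35607, 7)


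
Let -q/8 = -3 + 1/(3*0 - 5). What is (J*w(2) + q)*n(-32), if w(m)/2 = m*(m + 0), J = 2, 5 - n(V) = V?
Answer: 7696/5 ≈ 1539.2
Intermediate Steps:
n(V) = 5 - V
w(m) = 2*m² (w(m) = 2*(m*(m + 0)) = 2*(m*m) = 2*m²)
q = 128/5 (q = -8*(-3 + 1/(3*0 - 5)) = -8*(-3 + 1/(0 - 5)) = -8*(-3 + 1/(-5)) = -8*(-3 - ⅕) = -8*(-16/5) = 128/5 ≈ 25.600)
(J*w(2) + q)*n(-32) = (2*(2*2²) + 128/5)*(5 - 1*(-32)) = (2*(2*4) + 128/5)*(5 + 32) = (2*8 + 128/5)*37 = (16 + 128/5)*37 = (208/5)*37 = 7696/5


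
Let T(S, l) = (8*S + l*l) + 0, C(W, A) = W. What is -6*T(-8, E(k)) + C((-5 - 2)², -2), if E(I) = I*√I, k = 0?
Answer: 433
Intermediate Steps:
E(I) = I^(3/2)
T(S, l) = l² + 8*S (T(S, l) = (8*S + l²) + 0 = (l² + 8*S) + 0 = l² + 8*S)
-6*T(-8, E(k)) + C((-5 - 2)², -2) = -6*((0^(3/2))² + 8*(-8)) + (-5 - 2)² = -6*(0² - 64) + (-7)² = -6*(0 - 64) + 49 = -6*(-64) + 49 = 384 + 49 = 433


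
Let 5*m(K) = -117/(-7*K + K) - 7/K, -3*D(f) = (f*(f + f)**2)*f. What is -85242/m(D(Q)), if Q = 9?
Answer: 1491394032/5 ≈ 2.9828e+8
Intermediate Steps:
D(f) = -4*f**4/3 (D(f) = -f*(f + f)**2*f/3 = -f*(2*f)**2*f/3 = -f*(4*f**2)*f/3 = -4*f**3*f/3 = -4*f**4/3)
m(K) = 5/(2*K) (m(K) = (-117/(-7*K + K) - 7/K)/5 = (-117*(-1/(6*K)) - 7/K)/5 = (-(-39)/(2*K) - 7/K)/5 = (39/(2*K) - 7/K)/5 = (25/(2*K))/5 = 5/(2*K))
-85242/m(D(Q)) = -85242/(5/(2*((-4/3*9**4)))) = -85242/(5/(2*((-4/3*6561)))) = -85242/((5/2)/(-8748)) = -85242/((5/2)*(-1/8748)) = -85242/(-5/17496) = -85242*(-17496/5) = 1491394032/5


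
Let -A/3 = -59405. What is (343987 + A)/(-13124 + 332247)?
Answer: 522202/319123 ≈ 1.6364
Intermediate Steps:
A = 178215 (A = -3*(-59405) = 178215)
(343987 + A)/(-13124 + 332247) = (343987 + 178215)/(-13124 + 332247) = 522202/319123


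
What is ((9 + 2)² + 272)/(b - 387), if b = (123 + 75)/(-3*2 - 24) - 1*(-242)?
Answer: -1965/758 ≈ -2.5923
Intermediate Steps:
b = 1177/5 (b = 198/(-6 - 24) + 242 = 198/(-30) + 242 = 198*(-1/30) + 242 = -33/5 + 242 = 1177/5 ≈ 235.40)
((9 + 2)² + 272)/(b - 387) = ((9 + 2)² + 272)/(1177/5 - 387) = (11² + 272)/(-758/5) = (121 + 272)*(-5/758) = 393*(-5/758) = -1965/758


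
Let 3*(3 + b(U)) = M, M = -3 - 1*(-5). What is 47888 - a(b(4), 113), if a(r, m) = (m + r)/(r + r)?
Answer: 335382/7 ≈ 47912.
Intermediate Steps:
M = 2 (M = -3 + 5 = 2)
b(U) = -7/3 (b(U) = -3 + (⅓)*2 = -3 + ⅔ = -7/3)
a(r, m) = (m + r)/(2*r) (a(r, m) = (m + r)/((2*r)) = (m + r)*(1/(2*r)) = (m + r)/(2*r))
47888 - a(b(4), 113) = 47888 - (113 - 7/3)/(2*(-7/3)) = 47888 - (-3)*332/(2*7*3) = 47888 - 1*(-166/7) = 47888 + 166/7 = 335382/7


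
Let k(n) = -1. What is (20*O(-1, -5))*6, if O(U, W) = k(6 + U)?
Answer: -120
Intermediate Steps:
O(U, W) = -1
(20*O(-1, -5))*6 = (20*(-1))*6 = -20*6 = -120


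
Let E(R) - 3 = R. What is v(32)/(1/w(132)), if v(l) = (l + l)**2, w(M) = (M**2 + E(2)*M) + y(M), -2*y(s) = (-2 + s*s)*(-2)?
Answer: 145432576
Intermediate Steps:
E(R) = 3 + R
y(s) = -2 + s**2 (y(s) = -(-2 + s*s)*(-2)/2 = -(-2 + s**2)*(-2)/2 = -(4 - 2*s**2)/2 = -2 + s**2)
w(M) = -2 + 2*M**2 + 5*M (w(M) = (M**2 + (3 + 2)*M) + (-2 + M**2) = (M**2 + 5*M) + (-2 + M**2) = -2 + 2*M**2 + 5*M)
v(l) = 4*l**2 (v(l) = (2*l)**2 = 4*l**2)
v(32)/(1/w(132)) = (4*32**2)/(1/(-2 + 2*132**2 + 5*132)) = (4*1024)/(1/(-2 + 2*17424 + 660)) = 4096/(1/(-2 + 34848 + 660)) = 4096/(1/35506) = 4096*35506 = 145432576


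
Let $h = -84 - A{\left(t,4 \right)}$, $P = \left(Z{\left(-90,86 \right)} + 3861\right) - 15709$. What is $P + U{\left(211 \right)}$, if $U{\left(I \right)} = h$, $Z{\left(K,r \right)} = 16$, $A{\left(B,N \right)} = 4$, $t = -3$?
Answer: $-11920$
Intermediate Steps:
$P = -11832$ ($P = \left(16 + 3861\right) - 15709 = 3877 - 15709 = -11832$)
$h = -88$ ($h = -84 - 4 = -88$)
$U{\left(I \right)} = -88$
$P + U{\left(211 \right)} = -11832 - 88 = -11920$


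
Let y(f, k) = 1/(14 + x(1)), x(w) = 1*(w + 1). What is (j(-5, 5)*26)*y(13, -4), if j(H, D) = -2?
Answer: -13/4 ≈ -3.2500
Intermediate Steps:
x(w) = 1 + w (x(w) = 1*(1 + w) = 1 + w)
y(f, k) = 1/16 (y(f, k) = 1/(14 + (1 + 1)) = 1/(14 + 2) = 1/16)
(j(-5, 5)*26)*y(13, -4) = -2*26*(1/16) = -52*1/16 = -13/4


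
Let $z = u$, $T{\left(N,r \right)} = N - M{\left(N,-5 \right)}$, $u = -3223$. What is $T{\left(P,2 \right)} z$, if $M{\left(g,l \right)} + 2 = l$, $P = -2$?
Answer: $-16115$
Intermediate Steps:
$M{\left(g,l \right)} = -2 + l$
$T{\left(N,r \right)} = 7 + N$ ($T{\left(N,r \right)} = N - \left(-2 - 5\right) = N - -7 = N + 7 = 7 + N$)
$z = -3223$
$T{\left(P,2 \right)} z = \left(7 - 2\right) \left(-3223\right) = 5 \left(-3223\right) = -16115$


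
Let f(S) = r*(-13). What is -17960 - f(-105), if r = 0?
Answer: -17960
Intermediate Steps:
f(S) = 0 (f(S) = 0*(-13) = 0)
-17960 - f(-105) = -17960 - 1*0 = -17960 + 0 = -17960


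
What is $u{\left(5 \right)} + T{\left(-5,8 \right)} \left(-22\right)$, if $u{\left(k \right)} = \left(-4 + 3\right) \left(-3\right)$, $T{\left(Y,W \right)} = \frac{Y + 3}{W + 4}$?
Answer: $\frac{20}{3} \approx 6.6667$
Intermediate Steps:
$T{\left(Y,W \right)} = \frac{3 + Y}{4 + W}$
$u{\left(k \right)} = 3$ ($u{\left(k \right)} = \left(-1\right) \left(-3\right) = 3$)
$u{\left(5 \right)} + T{\left(-5,8 \right)} \left(-22\right) = 3 + \frac{3 - 5}{4 + 8} \left(-22\right) = 3 + \frac{1}{12} \left(-2\right) \left(-22\right) = 3 - - \frac{11}{3} = 3 + \frac{11}{3} = \frac{20}{3}$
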